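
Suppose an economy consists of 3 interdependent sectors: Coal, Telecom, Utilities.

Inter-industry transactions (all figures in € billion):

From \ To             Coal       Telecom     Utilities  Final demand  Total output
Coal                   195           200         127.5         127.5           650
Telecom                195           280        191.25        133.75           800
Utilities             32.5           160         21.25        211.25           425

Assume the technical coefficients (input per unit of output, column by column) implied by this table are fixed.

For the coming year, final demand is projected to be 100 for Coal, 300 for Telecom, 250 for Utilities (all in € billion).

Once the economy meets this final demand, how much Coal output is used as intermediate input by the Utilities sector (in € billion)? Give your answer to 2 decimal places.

Technical coefficients a_ij = z_ij / X_j:
  a_CC = 195/650 = 0.30, a_TC = 195/650 = 0.30, a_UC = 32.5/650 = 0.05
  a_CT = 200/800 = 0.25, a_TT = 280/800 = 0.35, a_UT = 160/800 = 0.20
  a_CU = 127.5/425 = 0.30, a_TU = 191.25/425 = 0.45, a_UU = 21.25/425 = 0.05
I − A =
  [   0.70    -0.25    -0.30]
  [  -0.30     0.65    -0.45]
  [  -0.05    -0.20     0.95]
Cofactors of I−A, C_ij = (−1)^(i+j)·(minor ij) (rows/columns in the sector order above):
  C_11 = (0.65)(0.95) − (-0.45)(-0.20) = 0.5275
  C_12 = −[(-0.30)(0.95) − (-0.45)(-0.05)] = 0.3075
  C_13 = (-0.30)(-0.20) − (0.65)(-0.05) = 0.0925
  C_21 = −[(-0.25)(0.95) − (-0.30)(-0.20)] = 0.2975
  C_22 = (0.70)(0.95) − (-0.30)(-0.05) = 0.6500
  C_23 = −[(0.70)(-0.20) − (-0.25)(-0.05)] = 0.1525
  C_31 = (-0.25)(-0.45) − (-0.30)(0.65) = 0.3075
  C_32 = −[(0.70)(-0.45) − (-0.30)(-0.30)] = 0.4050
  C_33 = (0.70)(0.65) − (-0.25)(-0.30) = 0.3800
det(I−A) = Σ_j (I−A)_1j·C_1j = (0.70)(0.5275) + (-0.25)(0.3075) + (-0.30)(0.0925) = 0.264625
adj(I−A) = Cᵀ =
  [ 0.5275   0.2975   0.3075]
  [ 0.3075   0.6500   0.4050]
  [ 0.0925   0.1525   0.3800]
(I − A)⁻¹ = adj(I−A) / det(I−A) ≈
  [   1.9934     1.1242     1.1620]
  [   1.1620     2.4563     1.5305]
  [   0.3496     0.5763     1.4360]
First solve x = (I − A)⁻¹ d = adj(I−A)·d / det(I−A); in particular x_U = (0.0925·100 + 0.1525·300 + 0.3800·250) / 0.264625 = 150.00 / 0.264625 ≈ 566.8399.
Intermediate flow from C to U: z_CU = a_CU · x_U = 0.30 × 150.00 / 0.264625 = 45.00 / 0.264625 ≈ 170.05.

z_CU = 170.05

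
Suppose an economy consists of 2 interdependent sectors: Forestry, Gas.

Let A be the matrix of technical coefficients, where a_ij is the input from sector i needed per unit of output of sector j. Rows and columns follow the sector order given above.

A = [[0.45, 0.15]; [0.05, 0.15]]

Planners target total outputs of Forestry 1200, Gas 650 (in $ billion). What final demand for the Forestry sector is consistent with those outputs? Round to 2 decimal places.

I − A =
  [   0.55    -0.15]
  [  -0.05     0.85]
d = (I − A) x:
  d_1 = (+0.55)·1200 + (-0.15)·650 = 562.50
  d_2 = (-0.05)·1200 + (+0.85)·650 = 492.50

d_1 = 562.50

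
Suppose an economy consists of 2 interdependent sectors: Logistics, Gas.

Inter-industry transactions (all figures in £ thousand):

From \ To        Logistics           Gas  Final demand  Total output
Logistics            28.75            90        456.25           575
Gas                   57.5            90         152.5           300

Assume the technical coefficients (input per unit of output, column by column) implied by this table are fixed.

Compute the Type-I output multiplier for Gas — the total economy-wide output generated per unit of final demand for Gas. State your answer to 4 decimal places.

m_2 = 1.9685

Technical coefficients a_ij = z_ij / X_j:
  a_11 = 28.75/575 = 0.05, a_21 = 57.5/575 = 0.10
  a_12 = 90/300 = 0.30, a_22 = 90/300 = 0.30
I − A =
  [   0.95    -0.30]
  [  -0.10     0.70]
det(I−A) = (0.95)(0.70) − (-0.30)(-0.10) = 0.6350
adj(I−A) = [[0.70, 0.30], [0.10, 0.95]]
(I − A)⁻¹ = adj(I−A) / det(I−A) ≈
  [   1.10236     0.47244]
  [   0.15748     1.49606]
The output multiplier for sector j is the column-j sum of the Leontief inverse (I − A)⁻¹ = adj(I−A) / det(I−A).
Column 2 of adj(I−A): (0.30, 0.95); det(I−A) = 0.6350.
m_2 = (0.30 + 0.95) / 0.6350 = 1.25 / 0.6350 ≈ 1.9685.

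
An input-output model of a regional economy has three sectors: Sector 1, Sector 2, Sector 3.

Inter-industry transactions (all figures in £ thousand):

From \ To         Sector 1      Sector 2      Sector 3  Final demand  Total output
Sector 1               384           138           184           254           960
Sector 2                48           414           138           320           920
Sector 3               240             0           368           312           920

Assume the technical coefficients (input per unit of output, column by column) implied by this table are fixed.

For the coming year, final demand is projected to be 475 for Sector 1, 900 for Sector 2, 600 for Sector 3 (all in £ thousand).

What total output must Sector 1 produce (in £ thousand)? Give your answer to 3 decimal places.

Technical coefficients a_ij = z_ij / X_j:
  a_11 = 384/960 = 0.40, a_21 = 48/960 = 0.05, a_31 = 240/960 = 0.25
  a_12 = 138/920 = 0.15, a_22 = 414/920 = 0.45, a_32 = 0/920 = 0.00
  a_13 = 184/920 = 0.20, a_23 = 138/920 = 0.15, a_33 = 368/920 = 0.40
I − A =
  [   0.60    -0.15    -0.20]
  [  -0.05     0.55    -0.15]
  [  -0.25     0.00     0.60]
Cofactors of I−A, C_ij = (−1)^(i+j)·(minor ij) (rows/columns in the sector order above):
  C_11 = (0.55)(0.60) − (-0.15)(0.00) = 0.3300
  C_12 = −[(-0.05)(0.60) − (-0.15)(-0.25)] = 0.0675
  C_13 = (-0.05)(0.00) − (0.55)(-0.25) = 0.1375
  C_21 = −[(-0.15)(0.60) − (-0.20)(0.00)] = 0.0900
  C_22 = (0.60)(0.60) − (-0.20)(-0.25) = 0.3100
  C_23 = −[(0.60)(0.00) − (-0.15)(-0.25)] = 0.0375
  C_31 = (-0.15)(-0.15) − (-0.20)(0.55) = 0.1325
  C_32 = −[(0.60)(-0.15) − (-0.20)(-0.05)] = 0.1000
  C_33 = (0.60)(0.55) − (-0.15)(-0.05) = 0.3225
det(I−A) = Σ_j (I−A)_1j·C_1j = (0.60)(0.3300) + (-0.15)(0.0675) + (-0.20)(0.1375) = 0.160375
adj(I−A) = Cᵀ =
  [ 0.3300   0.0900   0.1325]
  [ 0.0675   0.3100   0.1000]
  [ 0.1375   0.0375   0.3225]
(I − A)⁻¹ = adj(I−A) / det(I−A) ≈
  [   2.0577     0.5612     0.8262]
  [   0.4209     1.9330     0.6235]
  [   0.8574     0.2338     2.0109]
x = (I − A)⁻¹ d = adj(I−A)·d / det(I−A), with det(I−A) = 0.160375:
  x_1 = (0.3300·475 + 0.0900·900 + 0.1325·600) / 0.160375 = 317.25 / 0.160375 ≈ 1978.176
  x_2 = (0.0675·475 + 0.3100·900 + 0.1000·600) / 0.160375 = 371.0625 / 0.160375 ≈ 2313.718
  x_3 = (0.1375·475 + 0.0375·900 + 0.3225·600) / 0.160375 = 292.5625 / 0.160375 ≈ 1824.240

x_1 = 1978.176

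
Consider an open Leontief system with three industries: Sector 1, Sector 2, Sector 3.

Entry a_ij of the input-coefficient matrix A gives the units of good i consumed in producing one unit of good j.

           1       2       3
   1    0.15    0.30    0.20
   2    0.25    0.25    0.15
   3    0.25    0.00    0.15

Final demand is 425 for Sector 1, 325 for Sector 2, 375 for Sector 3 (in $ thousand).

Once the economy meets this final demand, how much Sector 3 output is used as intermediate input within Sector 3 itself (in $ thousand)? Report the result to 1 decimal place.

I − A =
  [   0.85    -0.30    -0.20]
  [  -0.25     0.75    -0.15]
  [  -0.25     0.00     0.85]
Cofactors of I−A, C_ij = (−1)^(i+j)·(minor ij) (rows/columns in the sector order above):
  C_11 = (0.75)(0.85) − (-0.15)(0.00) = 0.6375
  C_12 = −[(-0.25)(0.85) − (-0.15)(-0.25)] = 0.2500
  C_13 = (-0.25)(0.00) − (0.75)(-0.25) = 0.1875
  C_21 = −[(-0.30)(0.85) − (-0.20)(0.00)] = 0.2550
  C_22 = (0.85)(0.85) − (-0.20)(-0.25) = 0.6725
  C_23 = −[(0.85)(0.00) − (-0.30)(-0.25)] = 0.0750
  C_31 = (-0.30)(-0.15) − (-0.20)(0.75) = 0.1950
  C_32 = −[(0.85)(-0.15) − (-0.20)(-0.25)] = 0.1775
  C_33 = (0.85)(0.75) − (-0.30)(-0.25) = 0.5625
det(I−A) = Σ_j (I−A)_1j·C_1j = (0.85)(0.6375) + (-0.30)(0.2500) + (-0.20)(0.1875) = 0.429375
adj(I−A) = Cᵀ =
  [ 0.6375   0.2550   0.1950]
  [ 0.2500   0.6725   0.1775]
  [ 0.1875   0.0750   0.5625]
(I − A)⁻¹ = adj(I−A) / det(I−A) ≈
  [   1.4847     0.5939     0.4541]
  [   0.5822     1.5662     0.4134]
  [   0.4367     0.1747     1.3100]
First solve x = (I − A)⁻¹ d = adj(I−A)·d / det(I−A); in particular x_3 = (0.1875·425 + 0.0750·325 + 0.5625·375) / 0.429375 = 315.00 / 0.429375 ≈ 733.624.
Intermediate flow from 3 to 3: z_33 = a_33 · x_3 = 0.15 × 315.00 / 0.429375 = 47.25 / 0.429375 ≈ 110.0.

z_33 = 110.0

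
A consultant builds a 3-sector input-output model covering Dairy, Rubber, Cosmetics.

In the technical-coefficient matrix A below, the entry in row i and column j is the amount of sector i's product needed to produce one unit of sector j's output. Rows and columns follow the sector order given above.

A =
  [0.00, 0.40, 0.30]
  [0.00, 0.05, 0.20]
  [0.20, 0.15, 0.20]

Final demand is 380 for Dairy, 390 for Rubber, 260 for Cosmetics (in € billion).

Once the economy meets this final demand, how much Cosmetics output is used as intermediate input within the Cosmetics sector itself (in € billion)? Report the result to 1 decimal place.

I − A =
  [   1.00    -0.40    -0.30]
  [   0.00     0.95    -0.20]
  [  -0.20    -0.15     0.80]
Cofactors of I−A, C_ij = (−1)^(i+j)·(minor ij) (rows/columns in the sector order above):
  C_11 = (0.95)(0.80) − (-0.20)(-0.15) = 0.7300
  C_12 = −[(0.00)(0.80) − (-0.20)(-0.20)] = 0.0400
  C_13 = (0.00)(-0.15) − (0.95)(-0.20) = 0.1900
  C_21 = −[(-0.40)(0.80) − (-0.30)(-0.15)] = 0.3650
  C_22 = (1.00)(0.80) − (-0.30)(-0.20) = 0.7400
  C_23 = −[(1.00)(-0.15) − (-0.40)(-0.20)] = 0.2300
  C_31 = (-0.40)(-0.20) − (-0.30)(0.95) = 0.3650
  C_32 = −[(1.00)(-0.20) − (-0.30)(0.00)] = 0.2000
  C_33 = (1.00)(0.95) − (-0.40)(0.00) = 0.9500
det(I−A) = Σ_j (I−A)_1j·C_1j = (1.00)(0.7300) + (-0.40)(0.0400) + (-0.30)(0.1900) = 0.6570
adj(I−A) = Cᵀ =
  [ 0.7300   0.3650   0.3650]
  [ 0.0400   0.7400   0.2000]
  [ 0.1900   0.2300   0.9500]
(I − A)⁻¹ = adj(I−A) / det(I−A) ≈
  [   1.1111     0.5556     0.5556]
  [   0.0609     1.1263     0.3044]
  [   0.2892     0.3501     1.4460]
First solve x = (I − A)⁻¹ d = adj(I−A)·d / det(I−A); in particular x_3 = (0.1900·380 + 0.2300·390 + 0.9500·260) / 0.6570 = 408.90 / 0.6570 ≈ 622.374.
Intermediate flow from 3 to 3: z_33 = a_33 · x_3 = 0.20 × 408.90 / 0.6570 = 81.78 / 0.6570 ≈ 124.5.

z_33 = 124.5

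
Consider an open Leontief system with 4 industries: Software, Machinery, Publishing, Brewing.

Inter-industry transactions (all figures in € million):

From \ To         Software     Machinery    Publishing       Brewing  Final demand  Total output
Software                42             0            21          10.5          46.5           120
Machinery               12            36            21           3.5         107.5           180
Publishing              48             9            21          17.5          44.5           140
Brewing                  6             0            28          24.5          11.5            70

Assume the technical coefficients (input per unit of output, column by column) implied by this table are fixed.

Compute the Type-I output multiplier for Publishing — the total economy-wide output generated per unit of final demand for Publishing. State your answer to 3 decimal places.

m_3 = 2.983

Technical coefficients a_ij = z_ij / X_j:
  a_11 = 42/120 = 0.35, a_21 = 12/120 = 0.10, a_31 = 48/120 = 0.40, a_41 = 6/120 = 0.05
  a_12 = 0/180 = 0.00, a_22 = 36/180 = 0.20, a_32 = 9/180 = 0.05, a_42 = 0/180 = 0.00
  a_13 = 21/140 = 0.15, a_23 = 21/140 = 0.15, a_33 = 21/140 = 0.15, a_43 = 28/140 = 0.20
  a_14 = 10.5/70 = 0.15, a_24 = 3.5/70 = 0.05, a_34 = 17.5/70 = 0.25, a_44 = 24.5/70 = 0.35
I − A =
  [   0.65     0.00    -0.15    -0.15]
  [  -0.10     0.80    -0.15    -0.05]
  [  -0.40    -0.05     0.85    -0.25]
  [  -0.05     0.00    -0.20     0.65]
Compute the cofactors C_ij = (−1)^(i+j)·(3×3 minor ij) of I−A; the adjugate is their transpose:
adj(I−A) = Cᵀ =
  [ 0.396625   0.006375   0.102000   0.131250]
  [ 0.097250   0.267375   0.081875   0.074500]
  [ 0.221375   0.020750   0.332000   0.180375]
  [ 0.098625   0.006875   0.110000   0.388375]
det(I−A) = Σ_j (I−A)_1j·C_1j = (0.65)(0.396625) + (0.00)(0.097250) + (-0.15)(0.221375) + (-0.15)(0.098625) = 0.20980625
(I − A)⁻¹ = adj(I−A) / det(I−A) ≈
  [   1.8904     0.0304     0.4862     0.6256]
  [   0.4635     1.2744     0.3902     0.3551]
  [   1.0551     0.0989     1.5824     0.8597]
  [   0.4701     0.0328     0.5243     1.8511]
The output multiplier for sector j is the column-j sum of the Leontief inverse (I − A)⁻¹ = adj(I−A) / det(I−A).
Column 3 of adj(I−A): (0.102000, 0.081875, 0.332000, 0.110000); det(I−A) = 0.20980625.
m_3 = (0.102000 + 0.081875 + 0.332000 + 0.110000) / 0.20980625 = 0.625875 / 0.20980625 ≈ 2.983.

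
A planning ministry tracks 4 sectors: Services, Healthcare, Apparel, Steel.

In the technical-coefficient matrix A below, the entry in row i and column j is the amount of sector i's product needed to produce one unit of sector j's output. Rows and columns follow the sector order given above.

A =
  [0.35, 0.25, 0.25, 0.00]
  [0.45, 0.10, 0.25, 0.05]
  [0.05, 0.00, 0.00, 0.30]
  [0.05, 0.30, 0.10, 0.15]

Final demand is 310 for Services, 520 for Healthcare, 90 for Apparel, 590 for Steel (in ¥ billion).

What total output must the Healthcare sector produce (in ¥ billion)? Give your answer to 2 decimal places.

x_2 = 1423.71

I − A =
  [   0.65    -0.25    -0.25     0.00]
  [  -0.45     0.90    -0.25    -0.05]
  [  -0.05     0.00     1.00    -0.30]
  [  -0.05    -0.30    -0.10     0.85]
Compute the cofactors C_ij = (−1)^(i+j)·(3×3 minor ij) of I−A; the adjugate is their transpose:
adj(I−A) = Cᵀ =
  [ 0.700500   0.227500   0.241875   0.098750]
  [ 0.386125   0.518625   0.237625   0.114375]
  [ 0.091500   0.072875   0.391250   0.142375]
  [ 0.188250   0.205000   0.144125   0.458125]
det(I−A) = Σ_j (I−A)_1j·C_1j = (0.65)(0.700500) + (-0.25)(0.386125) + (-0.25)(0.091500) + (0.00)(0.188250) = 0.33591875
(I − A)⁻¹ = adj(I−A) / det(I−A) ≈
  [   2.0853     0.6772     0.7200     0.2940]
  [   1.1495     1.5439     0.7074     0.3405]
  [   0.2724     0.2169     1.1647     0.4238]
  [   0.5604     0.6103     0.4290     1.3638]
x = (I − A)⁻¹ d = adj(I−A)·d / det(I−A), with det(I−A) = 0.33591875:
  x_1 = (0.700500·310 + 0.227500·520 + 0.241875·90 + 0.098750·590) / 0.33591875 = 415.48625 / 0.33591875 ≈ 1236.87
  x_2 = (0.386125·310 + 0.518625·520 + 0.237625·90 + 0.114375·590) / 0.33591875 = 478.25125 / 0.33591875 ≈ 1423.71
  x_3 = (0.091500·310 + 0.072875·520 + 0.391250·90 + 0.142375·590) / 0.33591875 = 185.47375 / 0.33591875 ≈ 552.14
  x_4 = (0.188250·310 + 0.205000·520 + 0.144125·90 + 0.458125·590) / 0.33591875 = 448.2225 / 0.33591875 ≈ 1334.32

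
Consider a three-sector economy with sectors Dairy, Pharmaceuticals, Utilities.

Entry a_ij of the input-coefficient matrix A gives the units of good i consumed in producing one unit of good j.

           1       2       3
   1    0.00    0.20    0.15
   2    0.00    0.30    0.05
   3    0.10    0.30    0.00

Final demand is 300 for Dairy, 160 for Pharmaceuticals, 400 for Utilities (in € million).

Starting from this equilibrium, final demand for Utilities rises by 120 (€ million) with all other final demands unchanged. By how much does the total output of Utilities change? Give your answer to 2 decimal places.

I − A =
  [   1.00    -0.20    -0.15]
  [   0.00     0.70    -0.05]
  [  -0.10    -0.30     1.00]
Cofactors of I−A, C_ij = (−1)^(i+j)·(minor ij) (rows/columns in the sector order above):
  C_11 = (0.70)(1.00) − (-0.05)(-0.30) = 0.6850
  C_12 = −[(0.00)(1.00) − (-0.05)(-0.10)] = 0.0050
  C_13 = (0.00)(-0.30) − (0.70)(-0.10) = 0.0700
  C_21 = −[(-0.20)(1.00) − (-0.15)(-0.30)] = 0.2450
  C_22 = (1.00)(1.00) − (-0.15)(-0.10) = 0.9850
  C_23 = −[(1.00)(-0.30) − (-0.20)(-0.10)] = 0.3200
  C_31 = (-0.20)(-0.05) − (-0.15)(0.70) = 0.1150
  C_32 = −[(1.00)(-0.05) − (-0.15)(0.00)] = 0.0500
  C_33 = (1.00)(0.70) − (-0.20)(0.00) = 0.7000
det(I−A) = Σ_j (I−A)_1j·C_1j = (1.00)(0.6850) + (-0.20)(0.0050) + (-0.15)(0.0700) = 0.6735
adj(I−A) = Cᵀ =
  [ 0.6850   0.2450   0.1150]
  [ 0.0050   0.9850   0.0500]
  [ 0.0700   0.3200   0.7000]
(I − A)⁻¹ = adj(I−A) / det(I−A) ≈
  [   1.0171     0.3638     0.1707]
  [   0.0074     1.4625     0.0742]
  [   0.1039     0.4751     1.0393]
Δx = (I − A)⁻¹ Δd with Δd having +120 in the Utilities component and 0 elsewhere.
So Δx_3 = L_33 · (+120), where L_33 = adj(I−A)_33 / det(I−A) = 0.7000 / 0.6735.
Δx_3 = 0.7000 × (+120) / 0.6735 = 84.00 / 0.6735 ≈ 124.72.

Δx_3 = 124.72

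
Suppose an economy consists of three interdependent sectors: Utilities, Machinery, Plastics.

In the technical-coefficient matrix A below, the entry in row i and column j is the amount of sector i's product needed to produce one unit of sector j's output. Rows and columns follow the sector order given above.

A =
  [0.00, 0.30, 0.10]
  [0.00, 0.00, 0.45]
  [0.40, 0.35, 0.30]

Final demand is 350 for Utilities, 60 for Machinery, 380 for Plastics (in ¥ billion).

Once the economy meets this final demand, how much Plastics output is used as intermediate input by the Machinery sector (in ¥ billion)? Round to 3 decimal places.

z_PM = 213.512

I − A =
  [   1.00    -0.30    -0.10]
  [   0.00     1.00    -0.45]
  [  -0.40    -0.35     0.70]
Cofactors of I−A, C_ij = (−1)^(i+j)·(minor ij) (rows/columns in the sector order above):
  C_11 = (1.00)(0.70) − (-0.45)(-0.35) = 0.5425
  C_12 = −[(0.00)(0.70) − (-0.45)(-0.40)] = 0.1800
  C_13 = (0.00)(-0.35) − (1.00)(-0.40) = 0.4000
  C_21 = −[(-0.30)(0.70) − (-0.10)(-0.35)] = 0.2450
  C_22 = (1.00)(0.70) − (-0.10)(-0.40) = 0.6600
  C_23 = −[(1.00)(-0.35) − (-0.30)(-0.40)] = 0.4700
  C_31 = (-0.30)(-0.45) − (-0.10)(1.00) = 0.2350
  C_32 = −[(1.00)(-0.45) − (-0.10)(0.00)] = 0.4500
  C_33 = (1.00)(1.00) − (-0.30)(0.00) = 1.0000
det(I−A) = Σ_j (I−A)_1j·C_1j = (1.00)(0.5425) + (-0.30)(0.1800) + (-0.10)(0.4000) = 0.4485
adj(I−A) = Cᵀ =
  [ 0.5425   0.2450   0.2350]
  [ 0.1800   0.6600   0.4500]
  [ 0.4000   0.4700   1.0000]
(I − A)⁻¹ = adj(I−A) / det(I−A) ≈
  [   1.2096     0.5463     0.5240]
  [   0.4013     1.4716     1.0033]
  [   0.8919     1.0479     2.2297]
First solve x = (I − A)⁻¹ d = adj(I−A)·d / det(I−A); in particular x_M = (0.1800·350 + 0.6600·60 + 0.4500·380) / 0.4485 = 273.60 / 0.4485 ≈ 610.03344.
Intermediate flow from P to M: z_PM = a_PM · x_M = 0.35 × 273.60 / 0.4485 = 95.76 / 0.4485 ≈ 213.512.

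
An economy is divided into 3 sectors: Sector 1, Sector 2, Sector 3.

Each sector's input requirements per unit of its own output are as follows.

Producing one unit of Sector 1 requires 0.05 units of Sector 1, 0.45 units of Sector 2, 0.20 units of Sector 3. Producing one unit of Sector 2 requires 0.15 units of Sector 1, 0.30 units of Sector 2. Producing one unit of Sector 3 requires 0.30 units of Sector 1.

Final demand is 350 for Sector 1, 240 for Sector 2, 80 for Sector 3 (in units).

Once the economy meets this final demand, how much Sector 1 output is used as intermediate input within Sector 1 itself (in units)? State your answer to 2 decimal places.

I − A =
  [   0.95    -0.15    -0.30]
  [  -0.45     0.70     0.00]
  [  -0.20     0.00     1.00]
Cofactors of I−A, C_ij = (−1)^(i+j)·(minor ij) (rows/columns in the sector order above):
  C_11 = (0.70)(1.00) − (0.00)(0.00) = 0.7000
  C_12 = −[(-0.45)(1.00) − (0.00)(-0.20)] = 0.4500
  C_13 = (-0.45)(0.00) − (0.70)(-0.20) = 0.1400
  C_21 = −[(-0.15)(1.00) − (-0.30)(0.00)] = 0.1500
  C_22 = (0.95)(1.00) − (-0.30)(-0.20) = 0.8900
  C_23 = −[(0.95)(0.00) − (-0.15)(-0.20)] = 0.0300
  C_31 = (-0.15)(0.00) − (-0.30)(0.70) = 0.2100
  C_32 = −[(0.95)(0.00) − (-0.30)(-0.45)] = 0.1350
  C_33 = (0.95)(0.70) − (-0.15)(-0.45) = 0.5975
det(I−A) = Σ_j (I−A)_1j·C_1j = (0.95)(0.7000) + (-0.15)(0.4500) + (-0.30)(0.1400) = 0.5555
adj(I−A) = Cᵀ =
  [ 0.7000   0.1500   0.2100]
  [ 0.4500   0.8900   0.1350]
  [ 0.1400   0.0300   0.5975]
(I − A)⁻¹ = adj(I−A) / det(I−A) ≈
  [   1.2601     0.2700     0.3780]
  [   0.8101     1.6022     0.2430]
  [   0.2520     0.0540     1.0756]
First solve x = (I − A)⁻¹ d = adj(I−A)·d / det(I−A); in particular x_1 = (0.7000·350 + 0.1500·240 + 0.2100·80) / 0.5555 = 297.80 / 0.5555 ≈ 536.0936.
Intermediate flow from 1 to 1: z_11 = a_11 · x_1 = 0.05 × 297.80 / 0.5555 = 14.89 / 0.5555 ≈ 26.80.

z_11 = 26.80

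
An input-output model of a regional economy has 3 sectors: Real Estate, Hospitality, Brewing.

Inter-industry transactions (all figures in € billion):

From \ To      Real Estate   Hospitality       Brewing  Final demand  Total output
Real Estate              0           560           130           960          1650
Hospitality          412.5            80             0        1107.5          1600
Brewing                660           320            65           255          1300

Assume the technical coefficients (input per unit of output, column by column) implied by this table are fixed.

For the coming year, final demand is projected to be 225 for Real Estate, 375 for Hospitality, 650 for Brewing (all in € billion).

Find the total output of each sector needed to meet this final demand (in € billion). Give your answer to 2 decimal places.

Technical coefficients a_ij = z_ij / X_j:
  a_RR = 0/1650 = 0.00, a_HR = 412.5/1650 = 0.25, a_BR = 660/1650 = 0.40
  a_RH = 560/1600 = 0.35, a_HH = 80/1600 = 0.05, a_BH = 320/1600 = 0.20
  a_RB = 130/1300 = 0.10, a_HB = 0/1300 = 0.00, a_BB = 65/1300 = 0.05
I − A =
  [   1.00    -0.35    -0.10]
  [  -0.25     0.95     0.00]
  [  -0.40    -0.20     0.95]
Cofactors of I−A, C_ij = (−1)^(i+j)·(minor ij) (rows/columns in the sector order above):
  C_11 = (0.95)(0.95) − (0.00)(-0.20) = 0.9025
  C_12 = −[(-0.25)(0.95) − (0.00)(-0.40)] = 0.2375
  C_13 = (-0.25)(-0.20) − (0.95)(-0.40) = 0.4300
  C_21 = −[(-0.35)(0.95) − (-0.10)(-0.20)] = 0.3525
  C_22 = (1.00)(0.95) − (-0.10)(-0.40) = 0.9100
  C_23 = −[(1.00)(-0.20) − (-0.35)(-0.40)] = 0.3400
  C_31 = (-0.35)(0.00) − (-0.10)(0.95) = 0.0950
  C_32 = −[(1.00)(0.00) − (-0.10)(-0.25)] = 0.0250
  C_33 = (1.00)(0.95) − (-0.35)(-0.25) = 0.8625
det(I−A) = Σ_j (I−A)_1j·C_1j = (1.00)(0.9025) + (-0.35)(0.2375) + (-0.10)(0.4300) = 0.776375
adj(I−A) = Cᵀ =
  [ 0.9025   0.3525   0.0950]
  [ 0.2375   0.9100   0.0250]
  [ 0.4300   0.3400   0.8625]
(I − A)⁻¹ = adj(I−A) / det(I−A) ≈
  [   1.1625     0.4540     0.1224]
  [   0.3059     1.1721     0.0322]
  [   0.5539     0.4379     1.1109]
x = (I − A)⁻¹ d = adj(I−A)·d / det(I−A), with det(I−A) = 0.776375:
  x_R = (0.9025·225 + 0.3525·375 + 0.0950·650) / 0.776375 = 397.00 / 0.776375 ≈ 511.35
  x_H = (0.2375·225 + 0.9100·375 + 0.0250·650) / 0.776375 = 410.9375 / 0.776375 ≈ 529.30
  x_B = (0.4300·225 + 0.3400·375 + 0.8625·650) / 0.776375 = 784.875 / 0.776375 ≈ 1010.95

x_R = 511.35, x_H = 529.30, x_B = 1010.95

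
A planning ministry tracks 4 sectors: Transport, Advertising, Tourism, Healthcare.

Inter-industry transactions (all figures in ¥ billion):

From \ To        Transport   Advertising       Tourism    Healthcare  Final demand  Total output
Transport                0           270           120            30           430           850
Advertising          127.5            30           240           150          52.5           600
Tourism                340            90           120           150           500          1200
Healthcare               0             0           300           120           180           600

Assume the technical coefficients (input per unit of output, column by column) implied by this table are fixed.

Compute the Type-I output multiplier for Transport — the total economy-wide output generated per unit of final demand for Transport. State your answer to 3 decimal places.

m_1 = 2.559

Technical coefficients a_ij = z_ij / X_j:
  a_11 = 0/850 = 0.00, a_21 = 127.5/850 = 0.15, a_31 = 340/850 = 0.40, a_41 = 0/850 = 0.00
  a_12 = 270/600 = 0.45, a_22 = 30/600 = 0.05, a_32 = 90/600 = 0.15, a_42 = 0/600 = 0.00
  a_13 = 120/1200 = 0.10, a_23 = 240/1200 = 0.20, a_33 = 120/1200 = 0.10, a_43 = 300/1200 = 0.25
  a_14 = 30/600 = 0.05, a_24 = 150/600 = 0.25, a_34 = 150/600 = 0.25, a_44 = 120/600 = 0.20
I − A =
  [   1.00    -0.45    -0.10    -0.05]
  [  -0.15     0.95    -0.20    -0.25]
  [  -0.40    -0.15     0.90    -0.25]
  [   0.00     0.00    -0.25     0.80]
Compute the cofactors C_ij = (−1)^(i+j)·(3×3 minor ij) of I−A; the adjugate is their transpose:
adj(I−A) = Cᵀ =
  [ 0.591250   0.309750   0.188000   0.192500]
  [ 0.187625   0.620500   0.236375   0.279500]
  [ 0.322000   0.264000   0.706000   0.323250]
  [ 0.100625   0.082500   0.220625   0.688000]
det(I−A) = Σ_j (I−A)_1j·C_1j = (1.00)(0.591250) + (-0.45)(0.187625) + (-0.10)(0.322000) + (-0.05)(0.100625) = 0.4695875
(I − A)⁻¹ = adj(I−A) / det(I−A) ≈
  [   1.2591     0.6596     0.4004     0.4099]
  [   0.3996     1.3214     0.5034     0.5952]
  [   0.6857     0.5622     1.5034     0.6884]
  [   0.2143     0.1757     0.4698     1.4651]
The output multiplier for sector j is the column-j sum of the Leontief inverse (I − A)⁻¹ = adj(I−A) / det(I−A).
Column 1 of adj(I−A): (0.591250, 0.187625, 0.322000, 0.100625); det(I−A) = 0.4695875.
m_1 = (0.591250 + 0.187625 + 0.322000 + 0.100625) / 0.4695875 = 1.2015 / 0.4695875 ≈ 2.559.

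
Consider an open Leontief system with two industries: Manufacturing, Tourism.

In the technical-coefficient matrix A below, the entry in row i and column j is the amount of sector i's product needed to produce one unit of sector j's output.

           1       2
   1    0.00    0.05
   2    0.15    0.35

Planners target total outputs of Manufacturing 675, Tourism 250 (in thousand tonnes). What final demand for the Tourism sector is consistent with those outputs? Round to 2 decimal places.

I − A =
  [   1.00    -0.05]
  [  -0.15     0.65]
d = (I − A) x:
  d_1 = (+1.00)·675 + (-0.05)·250 = 662.50
  d_2 = (-0.15)·675 + (+0.65)·250 = 61.25

d_2 = 61.25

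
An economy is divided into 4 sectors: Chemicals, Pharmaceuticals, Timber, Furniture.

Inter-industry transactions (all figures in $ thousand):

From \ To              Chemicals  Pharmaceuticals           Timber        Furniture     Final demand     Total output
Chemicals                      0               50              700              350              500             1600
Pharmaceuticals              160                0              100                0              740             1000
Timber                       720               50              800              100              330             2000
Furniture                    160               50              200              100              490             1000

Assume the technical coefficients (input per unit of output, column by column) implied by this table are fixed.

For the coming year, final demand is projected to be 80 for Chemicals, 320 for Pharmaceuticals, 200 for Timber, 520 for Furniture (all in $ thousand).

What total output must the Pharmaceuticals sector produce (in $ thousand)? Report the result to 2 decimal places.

x_P = 450.02

Technical coefficients a_ij = z_ij / X_j:
  a_CC = 0/1600 = 0.00, a_PC = 160/1600 = 0.10, a_TC = 720/1600 = 0.45, a_FC = 160/1600 = 0.10
  a_CP = 50/1000 = 0.05, a_PP = 0/1000 = 0.00, a_TP = 50/1000 = 0.05, a_FP = 50/1000 = 0.05
  a_CT = 700/2000 = 0.35, a_PT = 100/2000 = 0.05, a_TT = 800/2000 = 0.40, a_FT = 200/2000 = 0.10
  a_CF = 350/1000 = 0.35, a_PF = 0/1000 = 0.00, a_TF = 100/1000 = 0.10, a_FF = 100/1000 = 0.10
I − A =
  [   1.00    -0.05    -0.35    -0.35]
  [  -0.10     1.00    -0.05     0.00]
  [  -0.45    -0.05     0.60    -0.10]
  [  -0.10    -0.05    -0.10     0.90]
Compute the cofactors C_ij = (−1)^(i+j)·(3×3 minor ij) of I−A; the adjugate is their transpose:
adj(I−A) = Cᵀ =
  [ 0.527500   0.056250   0.353125   0.244375]
  [ 0.073750   0.348000   0.078250   0.037375]
  [ 0.420000   0.076875   0.858750   0.258750]
  [ 0.109375   0.034125   0.139000   0.434125]
det(I−A) = Σ_j (I−A)_1j·C_1j = (1.00)(0.527500) + (-0.05)(0.073750) + (-0.35)(0.420000) + (-0.35)(0.109375) = 0.33853125
(I − A)⁻¹ = adj(I−A) / det(I−A) ≈
  [   1.5582     0.1662     1.0431     0.7219]
  [   0.2179     1.0280     0.2311     0.1104]
  [   1.2407     0.2271     2.5367     0.7643]
  [   0.3231     0.1008     0.4106     1.2824]
x = (I − A)⁻¹ d = adj(I−A)·d / det(I−A), with det(I−A) = 0.33853125:
  x_C = (0.527500·80 + 0.056250·320 + 0.353125·200 + 0.244375·520) / 0.33853125 = 257.90 / 0.33853125 ≈ 761.82
  x_P = (0.073750·80 + 0.348000·320 + 0.078250·200 + 0.037375·520) / 0.33853125 = 152.345 / 0.33853125 ≈ 450.02
  x_T = (0.420000·80 + 0.076875·320 + 0.858750·200 + 0.258750·520) / 0.33853125 = 364.50 / 0.33853125 ≈ 1076.71
  x_F = (0.109375·80 + 0.034125·320 + 0.139000·200 + 0.434125·520) / 0.33853125 = 273.215 / 0.33853125 ≈ 807.06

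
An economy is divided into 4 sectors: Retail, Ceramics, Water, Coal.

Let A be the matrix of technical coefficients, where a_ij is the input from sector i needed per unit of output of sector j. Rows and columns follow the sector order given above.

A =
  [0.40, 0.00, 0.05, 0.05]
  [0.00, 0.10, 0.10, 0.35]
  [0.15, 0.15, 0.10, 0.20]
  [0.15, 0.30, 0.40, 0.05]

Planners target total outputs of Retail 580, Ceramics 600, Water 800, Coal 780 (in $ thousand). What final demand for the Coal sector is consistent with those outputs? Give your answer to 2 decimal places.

I − A =
  [   0.60     0.00    -0.05    -0.05]
  [   0.00     0.90    -0.10    -0.35]
  [  -0.15    -0.15     0.90    -0.20]
  [  -0.15    -0.30    -0.40     0.95]
d = (I − A) x:
  d_1 = (+0.60)·580 + (+0.00)·600 + (-0.05)·800 + (-0.05)·780 = 269.00
  d_2 = (+0.00)·580 + (+0.90)·600 + (-0.10)·800 + (-0.35)·780 = 187.00
  d_3 = (-0.15)·580 + (-0.15)·600 + (+0.90)·800 + (-0.20)·780 = 387.00
  d_4 = (-0.15)·580 + (-0.30)·600 + (-0.40)·800 + (+0.95)·780 = 154.00

d_4 = 154.00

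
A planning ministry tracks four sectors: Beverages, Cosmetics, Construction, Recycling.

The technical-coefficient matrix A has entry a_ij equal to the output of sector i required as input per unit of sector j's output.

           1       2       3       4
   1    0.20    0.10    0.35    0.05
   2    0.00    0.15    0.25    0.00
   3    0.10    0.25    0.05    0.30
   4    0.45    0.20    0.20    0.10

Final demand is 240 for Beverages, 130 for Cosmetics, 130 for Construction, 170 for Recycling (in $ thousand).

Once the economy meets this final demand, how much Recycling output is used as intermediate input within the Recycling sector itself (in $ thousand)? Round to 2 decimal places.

I − A =
  [   0.80    -0.10    -0.35    -0.05]
  [   0.00     0.85    -0.25     0.00]
  [  -0.10    -0.25     0.95    -0.30]
  [  -0.45    -0.20    -0.20     0.90]
Compute the cofactors C_ij = (−1)^(i+j)·(3×3 minor ij) of I−A; the adjugate is their transpose:
adj(I−A) = Cᵀ =
  [ 0.604500   0.191250   0.301250   0.134000]
  [ 0.056250   0.534875   0.174375   0.061250]
  [ 0.191250   0.245875   0.592875   0.208250]
  [ 0.357250   0.269125   0.321125   0.563750]
det(I−A) = Σ_j (I−A)_1j·C_1j = (0.80)(0.604500) + (-0.10)(0.056250) + (-0.35)(0.191250) + (-0.05)(0.357250) = 0.393175
(I − A)⁻¹ = adj(I−A) / det(I−A) ≈
  [   1.5375     0.4864     0.7662     0.3408]
  [   0.1431     1.3604     0.4435     0.1558]
  [   0.4864     0.6254     1.5079     0.5297]
  [   0.9086     0.6845     0.8167     1.4338]
First solve x = (I − A)⁻¹ d = adj(I−A)·d / det(I−A); in particular x_4 = (0.357250·240 + 0.269125·130 + 0.321125·130 + 0.563750·170) / 0.393175 = 258.31 / 0.393175 ≈ 656.9848.
Intermediate flow from 4 to 4: z_44 = a_44 · x_4 = 0.10 × 258.31 / 0.393175 = 25.831 / 0.393175 ≈ 65.70.

z_44 = 65.70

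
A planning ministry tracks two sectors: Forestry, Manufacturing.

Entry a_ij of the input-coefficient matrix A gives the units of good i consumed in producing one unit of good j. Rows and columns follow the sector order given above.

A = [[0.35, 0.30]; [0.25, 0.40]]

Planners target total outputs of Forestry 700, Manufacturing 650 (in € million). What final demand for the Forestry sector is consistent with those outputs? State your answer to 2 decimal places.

I − A =
  [   0.65    -0.30]
  [  -0.25     0.60]
d = (I − A) x:
  d_1 = (+0.65)·700 + (-0.30)·650 = 260.00
  d_2 = (-0.25)·700 + (+0.60)·650 = 215.00

d_1 = 260.00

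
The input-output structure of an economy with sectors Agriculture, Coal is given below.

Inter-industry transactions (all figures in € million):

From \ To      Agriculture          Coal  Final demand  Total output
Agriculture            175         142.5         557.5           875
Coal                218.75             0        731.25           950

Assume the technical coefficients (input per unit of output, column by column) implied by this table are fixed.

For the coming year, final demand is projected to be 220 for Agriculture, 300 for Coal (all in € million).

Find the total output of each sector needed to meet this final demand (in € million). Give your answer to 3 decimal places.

x_A = 347.541, x_C = 386.885

Technical coefficients a_ij = z_ij / X_j:
  a_AA = 175/875 = 0.20, a_CA = 218.75/875 = 0.25
  a_AC = 142.5/950 = 0.15, a_CC = 0/950 = 0.00
I − A =
  [   0.80    -0.15]
  [  -0.25     1.00]
det(I−A) = (0.80)(1.00) − (-0.15)(-0.25) = 0.7625
adj(I−A) = [[1.00, 0.15], [0.25, 0.80]]
(I − A)⁻¹ = adj(I−A) / det(I−A) ≈
  [   1.3115     0.1967]
  [   0.3279     1.0492]
x = (I − A)⁻¹ d = adj(I−A)·d / det(I−A), with det(I−A) = 0.7625:
  x_A = (1.00·220 + 0.15·300) / 0.7625 = 265.00 / 0.7625 ≈ 347.541
  x_C = (0.25·220 + 0.80·300) / 0.7625 = 295.00 / 0.7625 ≈ 386.885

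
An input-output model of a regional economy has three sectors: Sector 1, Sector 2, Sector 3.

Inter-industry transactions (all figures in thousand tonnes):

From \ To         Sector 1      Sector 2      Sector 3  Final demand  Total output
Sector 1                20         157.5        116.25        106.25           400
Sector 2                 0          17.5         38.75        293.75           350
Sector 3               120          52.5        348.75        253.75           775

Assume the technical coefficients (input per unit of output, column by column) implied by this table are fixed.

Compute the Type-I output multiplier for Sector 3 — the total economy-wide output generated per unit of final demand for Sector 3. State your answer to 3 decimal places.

m_3 = 2.536

Technical coefficients a_ij = z_ij / X_j:
  a_11 = 20/400 = 0.05, a_21 = 0/400 = 0.00, a_31 = 120/400 = 0.30
  a_12 = 157.5/350 = 0.45, a_22 = 17.5/350 = 0.05, a_32 = 52.5/350 = 0.15
  a_13 = 116.25/775 = 0.15, a_23 = 38.75/775 = 0.05, a_33 = 348.75/775 = 0.45
I − A =
  [   0.95    -0.45    -0.15]
  [   0.00     0.95    -0.05]
  [  -0.30    -0.15     0.55]
Cofactors of I−A, C_ij = (−1)^(i+j)·(minor ij) (rows/columns in the sector order above):
  C_11 = (0.95)(0.55) − (-0.05)(-0.15) = 0.5150
  C_12 = −[(0.00)(0.55) − (-0.05)(-0.30)] = 0.0150
  C_13 = (0.00)(-0.15) − (0.95)(-0.30) = 0.2850
  C_21 = −[(-0.45)(0.55) − (-0.15)(-0.15)] = 0.2700
  C_22 = (0.95)(0.55) − (-0.15)(-0.30) = 0.4775
  C_23 = −[(0.95)(-0.15) − (-0.45)(-0.30)] = 0.2775
  C_31 = (-0.45)(-0.05) − (-0.15)(0.95) = 0.1650
  C_32 = −[(0.95)(-0.05) − (-0.15)(0.00)] = 0.0475
  C_33 = (0.95)(0.95) − (-0.45)(0.00) = 0.9025
det(I−A) = Σ_j (I−A)_1j·C_1j = (0.95)(0.5150) + (-0.45)(0.0150) + (-0.15)(0.2850) = 0.43975
adj(I−A) = Cᵀ =
  [ 0.5150   0.2700   0.1650]
  [ 0.0150   0.4775   0.0475]
  [ 0.2850   0.2775   0.9025]
(I − A)⁻¹ = adj(I−A) / det(I−A) ≈
  [   1.1711     0.6140     0.3752]
  [   0.0341     1.0858     0.1080]
  [   0.6481     0.6310     2.0523]
The output multiplier for sector j is the column-j sum of the Leontief inverse (I − A)⁻¹ = adj(I−A) / det(I−A).
Column 3 of adj(I−A): (0.1650, 0.0475, 0.9025); det(I−A) = 0.43975.
m_3 = (0.1650 + 0.0475 + 0.9025) / 0.43975 = 1.115 / 0.43975 ≈ 2.536.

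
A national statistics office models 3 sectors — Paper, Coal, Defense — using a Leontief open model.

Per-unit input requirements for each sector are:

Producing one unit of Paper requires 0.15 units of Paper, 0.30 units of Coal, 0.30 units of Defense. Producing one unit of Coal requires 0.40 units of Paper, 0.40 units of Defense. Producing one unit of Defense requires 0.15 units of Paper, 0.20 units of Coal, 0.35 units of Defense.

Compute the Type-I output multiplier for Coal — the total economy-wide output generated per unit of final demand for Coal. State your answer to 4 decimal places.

m_C = 4.0297

I − A =
  [   0.85    -0.40    -0.15]
  [  -0.30     1.00    -0.20]
  [  -0.30    -0.40     0.65]
Cofactors of I−A, C_ij = (−1)^(i+j)·(minor ij) (rows/columns in the sector order above):
  C_11 = (1.00)(0.65) − (-0.20)(-0.40) = 0.5700
  C_12 = −[(-0.30)(0.65) − (-0.20)(-0.30)] = 0.2550
  C_13 = (-0.30)(-0.40) − (1.00)(-0.30) = 0.4200
  C_21 = −[(-0.40)(0.65) − (-0.15)(-0.40)] = 0.3200
  C_22 = (0.85)(0.65) − (-0.15)(-0.30) = 0.5075
  C_23 = −[(0.85)(-0.40) − (-0.40)(-0.30)] = 0.4600
  C_31 = (-0.40)(-0.20) − (-0.15)(1.00) = 0.2300
  C_32 = −[(0.85)(-0.20) − (-0.15)(-0.30)] = 0.2150
  C_33 = (0.85)(1.00) − (-0.40)(-0.30) = 0.7300
det(I−A) = Σ_j (I−A)_1j·C_1j = (0.85)(0.5700) + (-0.40)(0.2550) + (-0.15)(0.4200) = 0.3195
adj(I−A) = Cᵀ =
  [ 0.5700   0.3200   0.2300]
  [ 0.2550   0.5075   0.2150]
  [ 0.4200   0.4600   0.7300]
(I − A)⁻¹ = adj(I−A) / det(I−A) ≈
  [   1.78404     1.00156     0.71987]
  [   0.79812     1.58842     0.67293]
  [   1.31455     1.43975     2.28482]
The output multiplier for sector j is the column-j sum of the Leontief inverse (I − A)⁻¹ = adj(I−A) / det(I−A).
Column C of adj(I−A): (0.3200, 0.5075, 0.4600); det(I−A) = 0.3195.
m_C = (0.3200 + 0.5075 + 0.4600) / 0.3195 = 1.2875 / 0.3195 ≈ 4.0297.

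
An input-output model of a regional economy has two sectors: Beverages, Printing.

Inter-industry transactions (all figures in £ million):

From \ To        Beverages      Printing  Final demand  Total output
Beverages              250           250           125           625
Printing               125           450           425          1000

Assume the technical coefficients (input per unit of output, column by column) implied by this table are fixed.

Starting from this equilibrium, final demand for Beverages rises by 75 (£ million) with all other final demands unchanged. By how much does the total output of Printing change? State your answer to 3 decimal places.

Technical coefficients a_ij = z_ij / X_j:
  a_11 = 250/625 = 0.40, a_21 = 125/625 = 0.20
  a_12 = 250/1000 = 0.25, a_22 = 450/1000 = 0.45
I − A =
  [   0.60    -0.25]
  [  -0.20     0.55]
det(I−A) = (0.60)(0.55) − (-0.25)(-0.20) = 0.2800
adj(I−A) = [[0.55, 0.25], [0.20, 0.60]]
(I − A)⁻¹ = adj(I−A) / det(I−A) ≈
  [   1.9643     0.8929]
  [   0.7143     2.1429]
Δx = (I − A)⁻¹ Δd with Δd having +75 in the Beverages component and 0 elsewhere.
So Δx_2 = L_21 · (+75), where L_21 = adj(I−A)_21 / det(I−A) = 0.20 / 0.2800.
Δx_2 = 0.20 × (+75) / 0.2800 = 15.00 / 0.2800 ≈ 53.571.

Δx_2 = 53.571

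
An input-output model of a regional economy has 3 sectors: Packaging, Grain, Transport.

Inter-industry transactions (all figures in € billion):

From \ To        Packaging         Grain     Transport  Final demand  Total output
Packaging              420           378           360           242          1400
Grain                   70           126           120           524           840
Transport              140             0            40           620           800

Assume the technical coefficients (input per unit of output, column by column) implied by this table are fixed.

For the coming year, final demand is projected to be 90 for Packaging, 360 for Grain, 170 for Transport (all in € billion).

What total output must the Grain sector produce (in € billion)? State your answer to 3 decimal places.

x_2 = 502.130

Technical coefficients a_ij = z_ij / X_j:
  a_11 = 420/1400 = 0.30, a_21 = 70/1400 = 0.05, a_31 = 140/1400 = 0.10
  a_12 = 378/840 = 0.45, a_22 = 126/840 = 0.15, a_32 = 0/840 = 0.00
  a_13 = 360/800 = 0.45, a_23 = 120/800 = 0.15, a_33 = 40/800 = 0.05
I − A =
  [   0.70    -0.45    -0.45]
  [  -0.05     0.85    -0.15]
  [  -0.10     0.00     0.95]
Cofactors of I−A, C_ij = (−1)^(i+j)·(minor ij) (rows/columns in the sector order above):
  C_11 = (0.85)(0.95) − (-0.15)(0.00) = 0.8075
  C_12 = −[(-0.05)(0.95) − (-0.15)(-0.10)] = 0.0625
  C_13 = (-0.05)(0.00) − (0.85)(-0.10) = 0.0850
  C_21 = −[(-0.45)(0.95) − (-0.45)(0.00)] = 0.4275
  C_22 = (0.70)(0.95) − (-0.45)(-0.10) = 0.6200
  C_23 = −[(0.70)(0.00) − (-0.45)(-0.10)] = 0.0450
  C_31 = (-0.45)(-0.15) − (-0.45)(0.85) = 0.4500
  C_32 = −[(0.70)(-0.15) − (-0.45)(-0.05)] = 0.1275
  C_33 = (0.70)(0.85) − (-0.45)(-0.05) = 0.5725
det(I−A) = Σ_j (I−A)_1j·C_1j = (0.70)(0.8075) + (-0.45)(0.0625) + (-0.45)(0.0850) = 0.498875
adj(I−A) = Cᵀ =
  [ 0.8075   0.4275   0.4500]
  [ 0.0625   0.6200   0.1275]
  [ 0.0850   0.0450   0.5725]
(I − A)⁻¹ = adj(I−A) / det(I−A) ≈
  [   1.6186     0.8569     0.9020]
  [   0.1253     1.2428     0.2556]
  [   0.1704     0.0902     1.1476]
x = (I − A)⁻¹ d = adj(I−A)·d / det(I−A), with det(I−A) = 0.498875:
  x_1 = (0.8075·90 + 0.4275·360 + 0.4500·170) / 0.498875 = 303.075 / 0.498875 ≈ 607.517
  x_2 = (0.0625·90 + 0.6200·360 + 0.1275·170) / 0.498875 = 250.50 / 0.498875 ≈ 502.130
  x_3 = (0.0850·90 + 0.0450·360 + 0.5725·170) / 0.498875 = 121.175 / 0.498875 ≈ 242.897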